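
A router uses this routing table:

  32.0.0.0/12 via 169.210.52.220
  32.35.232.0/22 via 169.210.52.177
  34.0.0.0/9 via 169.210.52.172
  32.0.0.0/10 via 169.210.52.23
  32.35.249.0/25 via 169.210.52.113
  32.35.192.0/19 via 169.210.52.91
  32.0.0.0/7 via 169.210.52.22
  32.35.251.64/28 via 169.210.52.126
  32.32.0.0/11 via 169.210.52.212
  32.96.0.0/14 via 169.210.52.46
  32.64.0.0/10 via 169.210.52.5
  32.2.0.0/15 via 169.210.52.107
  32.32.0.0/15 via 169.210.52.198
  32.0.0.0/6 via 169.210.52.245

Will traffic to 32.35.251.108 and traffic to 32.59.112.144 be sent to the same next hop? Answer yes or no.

yes

32.35.251.108: longest match 32.32.0.0/11 -> 169.210.52.212
32.59.112.144: longest match 32.32.0.0/11 -> 169.210.52.212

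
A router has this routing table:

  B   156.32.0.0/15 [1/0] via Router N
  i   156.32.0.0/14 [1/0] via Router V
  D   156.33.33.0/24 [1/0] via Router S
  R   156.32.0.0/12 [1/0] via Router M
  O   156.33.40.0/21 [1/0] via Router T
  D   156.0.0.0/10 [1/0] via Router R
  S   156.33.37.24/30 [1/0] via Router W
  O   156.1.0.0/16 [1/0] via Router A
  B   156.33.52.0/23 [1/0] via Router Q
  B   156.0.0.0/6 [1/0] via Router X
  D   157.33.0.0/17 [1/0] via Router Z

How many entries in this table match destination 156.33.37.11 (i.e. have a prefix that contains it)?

5

Prefixes containing 156.33.37.11:
  156.0.0.0/6 (156.0.0.0 - 159.255.255.255)
  156.0.0.0/10 (156.0.0.0 - 156.63.255.255)
  156.32.0.0/12 (156.32.0.0 - 156.47.255.255)
  156.32.0.0/14 (156.32.0.0 - 156.35.255.255)
  156.32.0.0/15 (156.32.0.0 - 156.33.255.255)
Total matching entries: 5.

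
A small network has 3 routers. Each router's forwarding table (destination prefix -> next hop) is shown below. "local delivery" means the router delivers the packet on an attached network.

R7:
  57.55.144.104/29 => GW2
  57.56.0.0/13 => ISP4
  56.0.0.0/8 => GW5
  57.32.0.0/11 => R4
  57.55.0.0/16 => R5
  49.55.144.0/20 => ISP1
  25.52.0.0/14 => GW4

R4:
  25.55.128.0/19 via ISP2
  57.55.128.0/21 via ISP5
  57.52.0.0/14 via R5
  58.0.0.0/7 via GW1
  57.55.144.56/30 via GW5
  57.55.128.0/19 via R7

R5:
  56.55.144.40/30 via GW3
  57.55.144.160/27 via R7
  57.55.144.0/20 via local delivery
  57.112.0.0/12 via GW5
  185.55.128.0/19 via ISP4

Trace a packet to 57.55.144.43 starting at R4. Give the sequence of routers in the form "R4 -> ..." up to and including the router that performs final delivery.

At R4: longest match for 57.55.144.43 is 57.55.128.0/19 -> R7
At R7: longest match for 57.55.144.43 is 57.55.0.0/16 -> R5
At R5: longest match for 57.55.144.43 is 57.55.144.0/20 -> local delivery

R4 -> R7 -> R5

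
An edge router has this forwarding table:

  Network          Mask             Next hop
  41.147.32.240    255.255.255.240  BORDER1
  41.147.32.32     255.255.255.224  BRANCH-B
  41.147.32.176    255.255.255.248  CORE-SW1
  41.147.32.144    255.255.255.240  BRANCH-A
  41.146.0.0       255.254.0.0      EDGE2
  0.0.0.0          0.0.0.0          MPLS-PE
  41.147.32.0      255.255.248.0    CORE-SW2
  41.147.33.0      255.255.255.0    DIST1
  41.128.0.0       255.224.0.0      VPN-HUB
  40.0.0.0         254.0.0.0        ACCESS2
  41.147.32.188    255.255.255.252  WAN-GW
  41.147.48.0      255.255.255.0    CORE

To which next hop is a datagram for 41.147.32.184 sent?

CORE-SW2

Routes whose prefix contains 41.147.32.184:
  0.0.0.0/0 (default, matches everything) -> MPLS-PE
  40.0.0.0/7 (40.0.0.0 - 41.255.255.255) -> ACCESS2
  41.128.0.0/11 (41.128.0.0 - 41.159.255.255) -> VPN-HUB
  41.146.0.0/15 (41.146.0.0 - 41.147.255.255) -> EDGE2
  41.147.32.0/21 (41.147.32.0 - 41.147.39.255) -> CORE-SW2
More-specific entries that do NOT match:
  41.147.32.188/30 (41.147.32.188 - 41.147.32.191) does not contain 41.147.32.184
  41.147.32.176/29 (41.147.32.176 - 41.147.32.183) does not contain 41.147.32.184
  41.147.32.240/28 (41.147.32.240 - 41.147.32.255) does not contain 41.147.32.184
  41.147.32.144/28 (41.147.32.144 - 41.147.32.159) does not contain 41.147.32.184
  41.147.32.32/27 (41.147.32.32 - 41.147.32.63) does not contain 41.147.32.184
  41.147.33.0/24 (41.147.33.0 - 41.147.33.255) does not contain 41.147.32.184
  41.147.48.0/24 (41.147.48.0 - 41.147.48.255) does not contain 41.147.32.184
Longest matching prefix is /21 -> next hop CORE-SW2.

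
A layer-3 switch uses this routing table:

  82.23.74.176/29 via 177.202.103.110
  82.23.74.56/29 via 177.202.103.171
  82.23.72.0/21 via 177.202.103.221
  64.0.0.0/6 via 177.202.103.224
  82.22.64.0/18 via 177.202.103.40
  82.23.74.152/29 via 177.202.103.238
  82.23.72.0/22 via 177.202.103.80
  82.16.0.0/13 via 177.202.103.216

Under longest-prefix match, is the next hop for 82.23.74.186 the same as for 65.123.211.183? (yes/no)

82.23.74.186: longest match 82.23.72.0/22 -> 177.202.103.80
65.123.211.183: longest match 64.0.0.0/6 -> 177.202.103.224

no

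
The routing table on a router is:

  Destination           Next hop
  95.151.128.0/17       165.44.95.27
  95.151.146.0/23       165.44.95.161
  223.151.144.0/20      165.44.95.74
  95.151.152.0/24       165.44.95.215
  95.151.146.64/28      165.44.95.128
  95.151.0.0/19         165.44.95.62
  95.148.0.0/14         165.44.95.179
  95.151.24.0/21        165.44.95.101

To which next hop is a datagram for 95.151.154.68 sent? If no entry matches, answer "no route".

165.44.95.27

Routes whose prefix contains 95.151.154.68:
  95.148.0.0/14 (95.148.0.0 - 95.151.255.255) -> 165.44.95.179
  95.151.128.0/17 (95.151.128.0 - 95.151.255.255) -> 165.44.95.27
More-specific entries that do NOT match:
  95.151.146.64/28 (95.151.146.64 - 95.151.146.79) does not contain 95.151.154.68
  95.151.152.0/24 (95.151.152.0 - 95.151.152.255) does not contain 95.151.154.68
  95.151.146.0/23 (95.151.146.0 - 95.151.147.255) does not contain 95.151.154.68
  95.151.24.0/21 (95.151.24.0 - 95.151.31.255) does not contain 95.151.154.68
  223.151.144.0/20 (223.151.144.0 - 223.151.159.255) does not contain 95.151.154.68
  95.151.0.0/19 (95.151.0.0 - 95.151.31.255) does not contain 95.151.154.68
Longest matching prefix is /17 -> next hop 165.44.95.27.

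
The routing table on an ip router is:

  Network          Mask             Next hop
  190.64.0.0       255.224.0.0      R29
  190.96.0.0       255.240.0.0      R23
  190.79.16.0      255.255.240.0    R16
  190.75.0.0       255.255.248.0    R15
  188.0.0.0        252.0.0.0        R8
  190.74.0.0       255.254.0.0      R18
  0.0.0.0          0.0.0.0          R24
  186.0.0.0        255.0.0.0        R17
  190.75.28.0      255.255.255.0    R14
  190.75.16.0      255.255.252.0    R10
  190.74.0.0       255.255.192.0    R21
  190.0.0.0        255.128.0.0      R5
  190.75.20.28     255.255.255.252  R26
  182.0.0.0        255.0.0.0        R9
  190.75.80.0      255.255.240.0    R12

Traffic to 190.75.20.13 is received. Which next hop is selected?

Routes whose prefix contains 190.75.20.13:
  0.0.0.0/0 (default, matches everything) -> R24
  188.0.0.0/6 (188.0.0.0 - 191.255.255.255) -> R8
  190.0.0.0/9 (190.0.0.0 - 190.127.255.255) -> R5
  190.64.0.0/11 (190.64.0.0 - 190.95.255.255) -> R29
  190.74.0.0/15 (190.74.0.0 - 190.75.255.255) -> R18
More-specific entries that do NOT match:
  190.75.20.28/30 (190.75.20.28 - 190.75.20.31) does not contain 190.75.20.13
  190.75.28.0/24 (190.75.28.0 - 190.75.28.255) does not contain 190.75.20.13
  190.75.16.0/22 (190.75.16.0 - 190.75.19.255) does not contain 190.75.20.13
  190.75.0.0/21 (190.75.0.0 - 190.75.7.255) does not contain 190.75.20.13
  190.79.16.0/20 (190.79.16.0 - 190.79.31.255) does not contain 190.75.20.13
  190.75.80.0/20 (190.75.80.0 - 190.75.95.255) does not contain 190.75.20.13
  190.74.0.0/18 (190.74.0.0 - 190.74.63.255) does not contain 190.75.20.13
Longest matching prefix is /15 -> next hop R18.

R18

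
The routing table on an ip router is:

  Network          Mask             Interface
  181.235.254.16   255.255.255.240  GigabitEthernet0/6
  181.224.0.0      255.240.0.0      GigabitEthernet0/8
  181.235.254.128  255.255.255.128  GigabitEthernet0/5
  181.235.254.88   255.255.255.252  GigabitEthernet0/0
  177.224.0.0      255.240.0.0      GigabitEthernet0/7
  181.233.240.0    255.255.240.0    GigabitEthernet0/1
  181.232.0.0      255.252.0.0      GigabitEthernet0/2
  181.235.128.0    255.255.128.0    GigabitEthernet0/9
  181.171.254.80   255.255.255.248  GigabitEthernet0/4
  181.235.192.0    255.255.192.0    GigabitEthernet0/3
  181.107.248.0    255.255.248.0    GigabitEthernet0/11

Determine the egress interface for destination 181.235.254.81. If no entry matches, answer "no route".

GigabitEthernet0/3

Routes whose prefix contains 181.235.254.81:
  181.224.0.0/12 (181.224.0.0 - 181.239.255.255) -> GigabitEthernet0/8
  181.232.0.0/14 (181.232.0.0 - 181.235.255.255) -> GigabitEthernet0/2
  181.235.128.0/17 (181.235.128.0 - 181.235.255.255) -> GigabitEthernet0/9
  181.235.192.0/18 (181.235.192.0 - 181.235.255.255) -> GigabitEthernet0/3
More-specific entries that do NOT match:
  181.235.254.88/30 (181.235.254.88 - 181.235.254.91) does not contain 181.235.254.81
  181.171.254.80/29 (181.171.254.80 - 181.171.254.87) does not contain 181.235.254.81
  181.235.254.16/28 (181.235.254.16 - 181.235.254.31) does not contain 181.235.254.81
  181.235.254.128/25 (181.235.254.128 - 181.235.254.255) does not contain 181.235.254.81
  181.107.248.0/21 (181.107.248.0 - 181.107.255.255) does not contain 181.235.254.81
  181.233.240.0/20 (181.233.240.0 - 181.233.255.255) does not contain 181.235.254.81
Longest matching prefix is /18 -> interface GigabitEthernet0/3.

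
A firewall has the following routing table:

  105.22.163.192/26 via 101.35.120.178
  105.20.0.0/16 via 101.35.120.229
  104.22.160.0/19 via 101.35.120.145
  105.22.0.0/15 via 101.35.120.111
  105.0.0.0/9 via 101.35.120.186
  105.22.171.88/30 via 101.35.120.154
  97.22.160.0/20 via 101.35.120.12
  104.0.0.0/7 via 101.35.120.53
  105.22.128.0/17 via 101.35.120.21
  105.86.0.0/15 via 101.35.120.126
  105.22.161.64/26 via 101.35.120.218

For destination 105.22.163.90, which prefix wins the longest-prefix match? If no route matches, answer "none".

105.22.128.0/17

Entries matching 105.22.163.90:
  104.0.0.0/7 (104.0.0.0 - 105.255.255.255)
  105.0.0.0/9 (105.0.0.0 - 105.127.255.255)
  105.22.0.0/15 (105.22.0.0 - 105.23.255.255)
  105.22.128.0/17 (105.22.128.0 - 105.22.255.255)
Most specific is 105.22.128.0/17.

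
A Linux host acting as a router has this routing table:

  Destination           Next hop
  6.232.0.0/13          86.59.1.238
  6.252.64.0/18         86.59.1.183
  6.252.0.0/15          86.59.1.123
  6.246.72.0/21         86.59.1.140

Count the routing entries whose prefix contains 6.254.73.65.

0

No listed prefix contains 6.254.73.65.
Total matching entries: 0.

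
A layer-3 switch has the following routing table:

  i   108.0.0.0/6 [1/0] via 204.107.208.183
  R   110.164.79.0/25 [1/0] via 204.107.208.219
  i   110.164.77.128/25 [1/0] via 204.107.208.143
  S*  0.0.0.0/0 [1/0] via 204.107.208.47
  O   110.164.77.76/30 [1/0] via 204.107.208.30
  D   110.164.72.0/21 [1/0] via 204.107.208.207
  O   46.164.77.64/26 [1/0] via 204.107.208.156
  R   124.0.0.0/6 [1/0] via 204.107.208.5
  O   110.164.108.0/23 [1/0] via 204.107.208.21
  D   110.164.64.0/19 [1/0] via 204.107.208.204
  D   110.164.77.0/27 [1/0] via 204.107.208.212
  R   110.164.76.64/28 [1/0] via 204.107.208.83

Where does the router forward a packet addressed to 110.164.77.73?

Routes whose prefix contains 110.164.77.73:
  0.0.0.0/0 (default, matches everything) -> 204.107.208.47
  108.0.0.0/6 (108.0.0.0 - 111.255.255.255) -> 204.107.208.183
  110.164.64.0/19 (110.164.64.0 - 110.164.95.255) -> 204.107.208.204
  110.164.72.0/21 (110.164.72.0 - 110.164.79.255) -> 204.107.208.207
More-specific entries that do NOT match:
  110.164.77.76/30 (110.164.77.76 - 110.164.77.79) does not contain 110.164.77.73
  110.164.76.64/28 (110.164.76.64 - 110.164.76.79) does not contain 110.164.77.73
  110.164.77.0/27 (110.164.77.0 - 110.164.77.31) does not contain 110.164.77.73
  46.164.77.64/26 (46.164.77.64 - 46.164.77.127) does not contain 110.164.77.73
  110.164.79.0/25 (110.164.79.0 - 110.164.79.127) does not contain 110.164.77.73
  110.164.77.128/25 (110.164.77.128 - 110.164.77.255) does not contain 110.164.77.73
  110.164.108.0/23 (110.164.108.0 - 110.164.109.255) does not contain 110.164.77.73
Longest matching prefix is /21 -> next hop 204.107.208.207.

204.107.208.207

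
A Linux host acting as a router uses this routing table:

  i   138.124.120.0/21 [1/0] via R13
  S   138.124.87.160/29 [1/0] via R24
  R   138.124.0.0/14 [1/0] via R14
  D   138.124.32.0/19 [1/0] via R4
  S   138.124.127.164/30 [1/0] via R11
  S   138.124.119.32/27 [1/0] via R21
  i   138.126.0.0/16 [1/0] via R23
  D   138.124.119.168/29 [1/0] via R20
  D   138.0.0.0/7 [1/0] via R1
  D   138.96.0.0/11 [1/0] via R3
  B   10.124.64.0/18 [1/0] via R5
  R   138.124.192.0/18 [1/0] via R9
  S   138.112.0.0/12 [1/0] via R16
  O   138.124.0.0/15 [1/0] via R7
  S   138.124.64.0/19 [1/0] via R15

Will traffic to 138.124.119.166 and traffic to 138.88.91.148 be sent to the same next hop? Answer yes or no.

138.124.119.166: longest match 138.124.0.0/15 -> R7
138.88.91.148: longest match 138.0.0.0/7 -> R1

no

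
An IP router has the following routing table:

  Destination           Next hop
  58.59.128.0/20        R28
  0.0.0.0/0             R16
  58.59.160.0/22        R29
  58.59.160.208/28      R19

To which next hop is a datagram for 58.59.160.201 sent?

Routes whose prefix contains 58.59.160.201:
  0.0.0.0/0 (default, matches everything) -> R16
  58.59.160.0/22 (58.59.160.0 - 58.59.163.255) -> R29
More-specific entries that do NOT match:
  58.59.160.208/28 (58.59.160.208 - 58.59.160.223) does not contain 58.59.160.201
Longest matching prefix is /22 -> next hop R29.

R29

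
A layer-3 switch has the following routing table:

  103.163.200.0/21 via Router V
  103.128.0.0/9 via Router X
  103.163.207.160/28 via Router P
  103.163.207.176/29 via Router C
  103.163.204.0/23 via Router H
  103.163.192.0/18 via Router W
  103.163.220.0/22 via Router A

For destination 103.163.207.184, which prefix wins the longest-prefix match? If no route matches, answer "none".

103.163.200.0/21

Entries matching 103.163.207.184:
  103.128.0.0/9 (103.128.0.0 - 103.255.255.255)
  103.163.192.0/18 (103.163.192.0 - 103.163.255.255)
  103.163.200.0/21 (103.163.200.0 - 103.163.207.255)
Most specific is 103.163.200.0/21.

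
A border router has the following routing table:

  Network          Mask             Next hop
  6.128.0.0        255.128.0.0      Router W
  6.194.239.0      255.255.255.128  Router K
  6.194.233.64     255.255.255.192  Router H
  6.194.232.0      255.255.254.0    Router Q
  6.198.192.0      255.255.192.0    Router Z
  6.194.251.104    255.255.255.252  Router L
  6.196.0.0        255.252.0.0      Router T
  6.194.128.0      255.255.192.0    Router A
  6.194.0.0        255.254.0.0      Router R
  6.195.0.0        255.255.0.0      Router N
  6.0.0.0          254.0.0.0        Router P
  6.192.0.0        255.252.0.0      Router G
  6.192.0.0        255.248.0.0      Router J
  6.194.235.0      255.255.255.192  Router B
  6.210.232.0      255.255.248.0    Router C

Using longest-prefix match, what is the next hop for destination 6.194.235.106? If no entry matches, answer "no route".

Routes whose prefix contains 6.194.235.106:
  6.0.0.0/7 (6.0.0.0 - 7.255.255.255) -> Router P
  6.128.0.0/9 (6.128.0.0 - 6.255.255.255) -> Router W
  6.192.0.0/13 (6.192.0.0 - 6.199.255.255) -> Router J
  6.192.0.0/14 (6.192.0.0 - 6.195.255.255) -> Router G
  6.194.0.0/15 (6.194.0.0 - 6.195.255.255) -> Router R
More-specific entries that do NOT match:
  6.194.251.104/30 (6.194.251.104 - 6.194.251.107) does not contain 6.194.235.106
  6.194.233.64/26 (6.194.233.64 - 6.194.233.127) does not contain 6.194.235.106
  6.194.235.0/26 (6.194.235.0 - 6.194.235.63) does not contain 6.194.235.106
  6.194.239.0/25 (6.194.239.0 - 6.194.239.127) does not contain 6.194.235.106
  6.194.232.0/23 (6.194.232.0 - 6.194.233.255) does not contain 6.194.235.106
  6.210.232.0/21 (6.210.232.0 - 6.210.239.255) does not contain 6.194.235.106
  6.198.192.0/18 (6.198.192.0 - 6.198.255.255) does not contain 6.194.235.106
  6.194.128.0/18 (6.194.128.0 - 6.194.191.255) does not contain 6.194.235.106
  6.195.0.0/16 (6.195.0.0 - 6.195.255.255) does not contain 6.194.235.106
Longest matching prefix is /15 -> next hop Router R.

Router R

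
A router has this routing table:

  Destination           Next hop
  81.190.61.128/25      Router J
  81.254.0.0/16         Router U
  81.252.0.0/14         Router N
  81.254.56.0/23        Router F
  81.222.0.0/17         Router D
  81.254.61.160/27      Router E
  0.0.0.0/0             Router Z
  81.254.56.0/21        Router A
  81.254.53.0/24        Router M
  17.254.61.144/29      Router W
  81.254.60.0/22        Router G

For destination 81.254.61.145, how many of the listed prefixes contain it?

5

Prefixes containing 81.254.61.145:
  0.0.0.0/0 (default, matches everything)
  81.252.0.0/14 (81.252.0.0 - 81.255.255.255)
  81.254.0.0/16 (81.254.0.0 - 81.254.255.255)
  81.254.56.0/21 (81.254.56.0 - 81.254.63.255)
  81.254.60.0/22 (81.254.60.0 - 81.254.63.255)
Total matching entries: 5.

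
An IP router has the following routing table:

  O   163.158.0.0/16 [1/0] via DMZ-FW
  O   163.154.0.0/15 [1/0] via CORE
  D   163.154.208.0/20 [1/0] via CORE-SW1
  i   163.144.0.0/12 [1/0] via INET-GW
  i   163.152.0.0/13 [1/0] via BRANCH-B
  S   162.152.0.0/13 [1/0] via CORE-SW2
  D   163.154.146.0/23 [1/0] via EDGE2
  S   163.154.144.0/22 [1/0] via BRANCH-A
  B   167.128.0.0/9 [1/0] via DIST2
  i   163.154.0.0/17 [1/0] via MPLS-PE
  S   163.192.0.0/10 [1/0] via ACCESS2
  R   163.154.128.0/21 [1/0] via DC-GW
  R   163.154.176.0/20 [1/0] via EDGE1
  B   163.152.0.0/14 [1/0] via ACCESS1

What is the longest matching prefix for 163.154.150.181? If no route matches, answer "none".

163.154.0.0/15

Entries matching 163.154.150.181:
  163.144.0.0/12 (163.144.0.0 - 163.159.255.255)
  163.152.0.0/13 (163.152.0.0 - 163.159.255.255)
  163.152.0.0/14 (163.152.0.0 - 163.155.255.255)
  163.154.0.0/15 (163.154.0.0 - 163.155.255.255)
Most specific is 163.154.0.0/15.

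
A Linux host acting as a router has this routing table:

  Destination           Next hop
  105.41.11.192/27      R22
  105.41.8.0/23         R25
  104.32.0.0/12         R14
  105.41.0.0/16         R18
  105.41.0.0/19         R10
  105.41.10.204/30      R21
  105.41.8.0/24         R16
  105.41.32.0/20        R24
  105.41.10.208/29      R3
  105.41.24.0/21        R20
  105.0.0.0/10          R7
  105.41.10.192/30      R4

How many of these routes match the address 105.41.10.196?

3

Prefixes containing 105.41.10.196:
  105.0.0.0/10 (105.0.0.0 - 105.63.255.255)
  105.41.0.0/16 (105.41.0.0 - 105.41.255.255)
  105.41.0.0/19 (105.41.0.0 - 105.41.31.255)
Total matching entries: 3.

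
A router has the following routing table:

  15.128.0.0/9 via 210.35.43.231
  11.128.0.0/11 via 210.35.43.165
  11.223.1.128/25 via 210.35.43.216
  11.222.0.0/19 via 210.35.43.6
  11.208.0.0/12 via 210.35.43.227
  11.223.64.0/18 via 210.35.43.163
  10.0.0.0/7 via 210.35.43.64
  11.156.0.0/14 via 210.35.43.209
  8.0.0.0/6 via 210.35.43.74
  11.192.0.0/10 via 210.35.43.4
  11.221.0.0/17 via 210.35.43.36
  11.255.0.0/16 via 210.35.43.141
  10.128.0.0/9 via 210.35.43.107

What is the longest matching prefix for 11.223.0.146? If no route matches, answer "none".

11.208.0.0/12

Entries matching 11.223.0.146:
  8.0.0.0/6 (8.0.0.0 - 11.255.255.255)
  10.0.0.0/7 (10.0.0.0 - 11.255.255.255)
  11.192.0.0/10 (11.192.0.0 - 11.255.255.255)
  11.208.0.0/12 (11.208.0.0 - 11.223.255.255)
Most specific is 11.208.0.0/12.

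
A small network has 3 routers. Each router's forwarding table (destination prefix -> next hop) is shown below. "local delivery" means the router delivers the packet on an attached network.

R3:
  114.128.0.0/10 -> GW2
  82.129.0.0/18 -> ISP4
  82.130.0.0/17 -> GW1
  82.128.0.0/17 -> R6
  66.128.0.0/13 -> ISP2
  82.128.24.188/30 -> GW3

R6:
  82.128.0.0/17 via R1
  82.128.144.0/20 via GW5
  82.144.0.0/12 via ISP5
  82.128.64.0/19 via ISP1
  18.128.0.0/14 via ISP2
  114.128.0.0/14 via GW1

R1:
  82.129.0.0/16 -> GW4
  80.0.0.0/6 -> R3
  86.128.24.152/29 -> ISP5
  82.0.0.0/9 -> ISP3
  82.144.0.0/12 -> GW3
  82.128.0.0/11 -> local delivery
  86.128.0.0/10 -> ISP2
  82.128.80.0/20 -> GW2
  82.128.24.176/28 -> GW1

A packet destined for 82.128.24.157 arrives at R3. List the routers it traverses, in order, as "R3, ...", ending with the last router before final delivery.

At R3: longest match for 82.128.24.157 is 82.128.0.0/17 -> R6
At R6: longest match for 82.128.24.157 is 82.128.0.0/17 -> R1
At R1: longest match for 82.128.24.157 is 82.128.0.0/11 -> local delivery

R3, R6, R1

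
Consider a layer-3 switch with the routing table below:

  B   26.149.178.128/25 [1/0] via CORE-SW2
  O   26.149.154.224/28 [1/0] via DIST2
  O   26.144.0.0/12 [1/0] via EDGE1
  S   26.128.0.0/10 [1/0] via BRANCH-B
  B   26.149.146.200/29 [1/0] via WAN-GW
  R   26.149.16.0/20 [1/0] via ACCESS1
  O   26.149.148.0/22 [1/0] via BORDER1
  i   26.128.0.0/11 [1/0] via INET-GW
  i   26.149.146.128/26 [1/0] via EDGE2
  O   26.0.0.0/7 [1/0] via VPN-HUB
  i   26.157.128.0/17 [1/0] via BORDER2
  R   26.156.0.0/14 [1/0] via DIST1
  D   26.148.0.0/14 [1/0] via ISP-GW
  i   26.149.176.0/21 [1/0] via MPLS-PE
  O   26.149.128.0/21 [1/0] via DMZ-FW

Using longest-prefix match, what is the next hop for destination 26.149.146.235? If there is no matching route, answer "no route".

ISP-GW

Routes whose prefix contains 26.149.146.235:
  26.0.0.0/7 (26.0.0.0 - 27.255.255.255) -> VPN-HUB
  26.128.0.0/10 (26.128.0.0 - 26.191.255.255) -> BRANCH-B
  26.128.0.0/11 (26.128.0.0 - 26.159.255.255) -> INET-GW
  26.144.0.0/12 (26.144.0.0 - 26.159.255.255) -> EDGE1
  26.148.0.0/14 (26.148.0.0 - 26.151.255.255) -> ISP-GW
More-specific entries that do NOT match:
  26.149.146.200/29 (26.149.146.200 - 26.149.146.207) does not contain 26.149.146.235
  26.149.154.224/28 (26.149.154.224 - 26.149.154.239) does not contain 26.149.146.235
  26.149.146.128/26 (26.149.146.128 - 26.149.146.191) does not contain 26.149.146.235
  26.149.178.128/25 (26.149.178.128 - 26.149.178.255) does not contain 26.149.146.235
  26.149.148.0/22 (26.149.148.0 - 26.149.151.255) does not contain 26.149.146.235
  26.149.176.0/21 (26.149.176.0 - 26.149.183.255) does not contain 26.149.146.235
  26.149.128.0/21 (26.149.128.0 - 26.149.135.255) does not contain 26.149.146.235
  26.149.16.0/20 (26.149.16.0 - 26.149.31.255) does not contain 26.149.146.235
  26.157.128.0/17 (26.157.128.0 - 26.157.255.255) does not contain 26.149.146.235
Longest matching prefix is /14 -> next hop ISP-GW.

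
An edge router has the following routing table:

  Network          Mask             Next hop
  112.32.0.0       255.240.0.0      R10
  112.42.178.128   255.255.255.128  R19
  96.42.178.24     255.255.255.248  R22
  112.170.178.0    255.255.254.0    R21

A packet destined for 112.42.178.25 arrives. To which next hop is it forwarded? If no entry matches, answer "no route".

Routes whose prefix contains 112.42.178.25:
  112.32.0.0/12 (112.32.0.0 - 112.47.255.255) -> R10
More-specific entries that do NOT match:
  96.42.178.24/29 (96.42.178.24 - 96.42.178.31) does not contain 112.42.178.25
  112.42.178.128/25 (112.42.178.128 - 112.42.178.255) does not contain 112.42.178.25
  112.170.178.0/23 (112.170.178.0 - 112.170.179.255) does not contain 112.42.178.25
Longest matching prefix is /12 -> next hop R10.

R10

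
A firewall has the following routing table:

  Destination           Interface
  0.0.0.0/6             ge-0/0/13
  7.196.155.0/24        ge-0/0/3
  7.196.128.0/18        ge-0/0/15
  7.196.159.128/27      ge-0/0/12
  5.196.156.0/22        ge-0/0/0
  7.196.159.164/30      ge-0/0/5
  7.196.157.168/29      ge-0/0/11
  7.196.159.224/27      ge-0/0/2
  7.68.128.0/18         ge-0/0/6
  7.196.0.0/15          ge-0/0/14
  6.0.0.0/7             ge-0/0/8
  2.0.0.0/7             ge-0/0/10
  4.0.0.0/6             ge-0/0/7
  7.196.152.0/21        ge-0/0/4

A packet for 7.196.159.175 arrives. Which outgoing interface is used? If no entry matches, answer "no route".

ge-0/0/4

Routes whose prefix contains 7.196.159.175:
  4.0.0.0/6 (4.0.0.0 - 7.255.255.255) -> ge-0/0/7
  6.0.0.0/7 (6.0.0.0 - 7.255.255.255) -> ge-0/0/8
  7.196.0.0/15 (7.196.0.0 - 7.197.255.255) -> ge-0/0/14
  7.196.128.0/18 (7.196.128.0 - 7.196.191.255) -> ge-0/0/15
  7.196.152.0/21 (7.196.152.0 - 7.196.159.255) -> ge-0/0/4
More-specific entries that do NOT match:
  7.196.159.164/30 (7.196.159.164 - 7.196.159.167) does not contain 7.196.159.175
  7.196.157.168/29 (7.196.157.168 - 7.196.157.175) does not contain 7.196.159.175
  7.196.159.128/27 (7.196.159.128 - 7.196.159.159) does not contain 7.196.159.175
  7.196.159.224/27 (7.196.159.224 - 7.196.159.255) does not contain 7.196.159.175
  7.196.155.0/24 (7.196.155.0 - 7.196.155.255) does not contain 7.196.159.175
  5.196.156.0/22 (5.196.156.0 - 5.196.159.255) does not contain 7.196.159.175
Longest matching prefix is /21 -> interface ge-0/0/4.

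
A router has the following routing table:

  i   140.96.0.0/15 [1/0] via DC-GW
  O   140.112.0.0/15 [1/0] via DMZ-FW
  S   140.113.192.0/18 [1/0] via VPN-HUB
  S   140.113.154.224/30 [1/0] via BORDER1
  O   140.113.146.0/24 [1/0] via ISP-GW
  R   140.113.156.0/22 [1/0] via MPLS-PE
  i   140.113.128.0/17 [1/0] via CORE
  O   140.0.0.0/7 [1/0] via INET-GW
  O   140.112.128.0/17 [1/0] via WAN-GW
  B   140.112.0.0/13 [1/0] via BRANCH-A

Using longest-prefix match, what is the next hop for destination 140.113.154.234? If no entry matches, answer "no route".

CORE

Routes whose prefix contains 140.113.154.234:
  140.0.0.0/7 (140.0.0.0 - 141.255.255.255) -> INET-GW
  140.112.0.0/13 (140.112.0.0 - 140.119.255.255) -> BRANCH-A
  140.112.0.0/15 (140.112.0.0 - 140.113.255.255) -> DMZ-FW
  140.113.128.0/17 (140.113.128.0 - 140.113.255.255) -> CORE
More-specific entries that do NOT match:
  140.113.154.224/30 (140.113.154.224 - 140.113.154.227) does not contain 140.113.154.234
  140.113.146.0/24 (140.113.146.0 - 140.113.146.255) does not contain 140.113.154.234
  140.113.156.0/22 (140.113.156.0 - 140.113.159.255) does not contain 140.113.154.234
  140.113.192.0/18 (140.113.192.0 - 140.113.255.255) does not contain 140.113.154.234
Longest matching prefix is /17 -> next hop CORE.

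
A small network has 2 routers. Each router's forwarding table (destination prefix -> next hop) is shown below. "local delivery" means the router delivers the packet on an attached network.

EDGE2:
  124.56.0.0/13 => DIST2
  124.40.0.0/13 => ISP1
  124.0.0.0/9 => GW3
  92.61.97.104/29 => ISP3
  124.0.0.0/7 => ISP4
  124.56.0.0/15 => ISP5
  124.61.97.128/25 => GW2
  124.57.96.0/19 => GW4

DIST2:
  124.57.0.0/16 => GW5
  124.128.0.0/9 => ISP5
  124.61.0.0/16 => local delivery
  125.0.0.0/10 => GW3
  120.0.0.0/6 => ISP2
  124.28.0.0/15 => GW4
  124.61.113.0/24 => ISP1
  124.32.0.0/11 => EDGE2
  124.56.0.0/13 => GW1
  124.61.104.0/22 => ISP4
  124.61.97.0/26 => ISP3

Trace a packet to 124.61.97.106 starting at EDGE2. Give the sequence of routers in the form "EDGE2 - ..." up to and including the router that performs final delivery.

At EDGE2: longest match for 124.61.97.106 is 124.56.0.0/13 -> DIST2
At DIST2: longest match for 124.61.97.106 is 124.61.0.0/16 -> local delivery

EDGE2 - DIST2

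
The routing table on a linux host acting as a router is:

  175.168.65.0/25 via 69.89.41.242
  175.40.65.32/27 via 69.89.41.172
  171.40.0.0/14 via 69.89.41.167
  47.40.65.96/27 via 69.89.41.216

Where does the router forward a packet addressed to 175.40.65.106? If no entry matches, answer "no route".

no route

No entry's prefix contains 175.40.65.106; there is no default route.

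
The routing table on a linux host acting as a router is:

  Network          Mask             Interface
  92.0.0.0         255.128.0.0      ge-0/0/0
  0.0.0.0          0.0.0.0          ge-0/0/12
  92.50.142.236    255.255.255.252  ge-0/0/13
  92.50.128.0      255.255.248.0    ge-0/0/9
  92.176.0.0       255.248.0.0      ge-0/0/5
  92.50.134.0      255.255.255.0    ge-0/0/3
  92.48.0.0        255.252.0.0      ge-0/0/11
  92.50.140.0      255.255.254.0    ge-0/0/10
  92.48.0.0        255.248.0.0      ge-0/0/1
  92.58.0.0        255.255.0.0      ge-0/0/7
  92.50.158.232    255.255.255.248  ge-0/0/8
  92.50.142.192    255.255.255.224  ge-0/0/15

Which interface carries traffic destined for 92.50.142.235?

Routes whose prefix contains 92.50.142.235:
  0.0.0.0/0 (default, matches everything) -> ge-0/0/12
  92.0.0.0/9 (92.0.0.0 - 92.127.255.255) -> ge-0/0/0
  92.48.0.0/13 (92.48.0.0 - 92.55.255.255) -> ge-0/0/1
  92.48.0.0/14 (92.48.0.0 - 92.51.255.255) -> ge-0/0/11
More-specific entries that do NOT match:
  92.50.142.236/30 (92.50.142.236 - 92.50.142.239) does not contain 92.50.142.235
  92.50.158.232/29 (92.50.158.232 - 92.50.158.239) does not contain 92.50.142.235
  92.50.142.192/27 (92.50.142.192 - 92.50.142.223) does not contain 92.50.142.235
  92.50.134.0/24 (92.50.134.0 - 92.50.134.255) does not contain 92.50.142.235
  92.50.140.0/23 (92.50.140.0 - 92.50.141.255) does not contain 92.50.142.235
  92.50.128.0/21 (92.50.128.0 - 92.50.135.255) does not contain 92.50.142.235
  92.58.0.0/16 (92.58.0.0 - 92.58.255.255) does not contain 92.50.142.235
Longest matching prefix is /14 -> interface ge-0/0/11.

ge-0/0/11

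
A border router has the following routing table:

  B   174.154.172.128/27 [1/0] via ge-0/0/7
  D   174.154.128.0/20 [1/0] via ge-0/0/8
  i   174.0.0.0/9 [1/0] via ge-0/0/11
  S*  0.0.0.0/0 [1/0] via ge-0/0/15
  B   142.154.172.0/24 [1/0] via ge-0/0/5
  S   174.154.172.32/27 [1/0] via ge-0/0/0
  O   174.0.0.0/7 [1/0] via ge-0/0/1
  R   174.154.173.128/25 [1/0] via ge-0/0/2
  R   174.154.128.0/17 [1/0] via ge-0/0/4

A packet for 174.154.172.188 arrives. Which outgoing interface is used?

Routes whose prefix contains 174.154.172.188:
  0.0.0.0/0 (default, matches everything) -> ge-0/0/15
  174.0.0.0/7 (174.0.0.0 - 175.255.255.255) -> ge-0/0/1
  174.154.128.0/17 (174.154.128.0 - 174.154.255.255) -> ge-0/0/4
More-specific entries that do NOT match:
  174.154.172.128/27 (174.154.172.128 - 174.154.172.159) does not contain 174.154.172.188
  174.154.172.32/27 (174.154.172.32 - 174.154.172.63) does not contain 174.154.172.188
  174.154.173.128/25 (174.154.173.128 - 174.154.173.255) does not contain 174.154.172.188
  142.154.172.0/24 (142.154.172.0 - 142.154.172.255) does not contain 174.154.172.188
  174.154.128.0/20 (174.154.128.0 - 174.154.143.255) does not contain 174.154.172.188
Longest matching prefix is /17 -> interface ge-0/0/4.

ge-0/0/4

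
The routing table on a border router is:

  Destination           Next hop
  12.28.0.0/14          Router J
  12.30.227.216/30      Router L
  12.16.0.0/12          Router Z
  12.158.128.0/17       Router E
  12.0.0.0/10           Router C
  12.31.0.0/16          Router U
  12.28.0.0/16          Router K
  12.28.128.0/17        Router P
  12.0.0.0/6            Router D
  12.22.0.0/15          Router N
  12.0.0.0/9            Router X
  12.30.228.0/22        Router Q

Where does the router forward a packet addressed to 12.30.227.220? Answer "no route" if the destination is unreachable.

Routes whose prefix contains 12.30.227.220:
  12.0.0.0/6 (12.0.0.0 - 15.255.255.255) -> Router D
  12.0.0.0/9 (12.0.0.0 - 12.127.255.255) -> Router X
  12.0.0.0/10 (12.0.0.0 - 12.63.255.255) -> Router C
  12.16.0.0/12 (12.16.0.0 - 12.31.255.255) -> Router Z
  12.28.0.0/14 (12.28.0.0 - 12.31.255.255) -> Router J
More-specific entries that do NOT match:
  12.30.227.216/30 (12.30.227.216 - 12.30.227.219) does not contain 12.30.227.220
  12.30.228.0/22 (12.30.228.0 - 12.30.231.255) does not contain 12.30.227.220
  12.158.128.0/17 (12.158.128.0 - 12.158.255.255) does not contain 12.30.227.220
  12.28.128.0/17 (12.28.128.0 - 12.28.255.255) does not contain 12.30.227.220
  12.31.0.0/16 (12.31.0.0 - 12.31.255.255) does not contain 12.30.227.220
  12.28.0.0/16 (12.28.0.0 - 12.28.255.255) does not contain 12.30.227.220
  12.22.0.0/15 (12.22.0.0 - 12.23.255.255) does not contain 12.30.227.220
Longest matching prefix is /14 -> next hop Router J.

Router J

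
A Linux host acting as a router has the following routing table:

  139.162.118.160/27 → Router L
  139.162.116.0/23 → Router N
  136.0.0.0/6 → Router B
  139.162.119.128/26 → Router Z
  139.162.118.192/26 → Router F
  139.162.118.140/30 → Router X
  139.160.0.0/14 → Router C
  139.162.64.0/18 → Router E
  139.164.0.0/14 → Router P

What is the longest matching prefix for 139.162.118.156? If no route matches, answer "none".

Entries matching 139.162.118.156:
  136.0.0.0/6 (136.0.0.0 - 139.255.255.255)
  139.160.0.0/14 (139.160.0.0 - 139.163.255.255)
  139.162.64.0/18 (139.162.64.0 - 139.162.127.255)
Most specific is 139.162.64.0/18.

139.162.64.0/18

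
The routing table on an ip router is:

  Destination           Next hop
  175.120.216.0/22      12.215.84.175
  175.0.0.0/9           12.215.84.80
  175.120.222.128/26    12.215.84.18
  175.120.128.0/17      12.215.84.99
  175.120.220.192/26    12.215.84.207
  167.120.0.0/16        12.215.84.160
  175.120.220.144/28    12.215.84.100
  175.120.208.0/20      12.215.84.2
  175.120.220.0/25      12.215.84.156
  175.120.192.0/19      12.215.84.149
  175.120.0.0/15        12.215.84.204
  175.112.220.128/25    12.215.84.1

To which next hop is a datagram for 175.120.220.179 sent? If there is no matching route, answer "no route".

12.215.84.2

Routes whose prefix contains 175.120.220.179:
  175.0.0.0/9 (175.0.0.0 - 175.127.255.255) -> 12.215.84.80
  175.120.0.0/15 (175.120.0.0 - 175.121.255.255) -> 12.215.84.204
  175.120.128.0/17 (175.120.128.0 - 175.120.255.255) -> 12.215.84.99
  175.120.192.0/19 (175.120.192.0 - 175.120.223.255) -> 12.215.84.149
  175.120.208.0/20 (175.120.208.0 - 175.120.223.255) -> 12.215.84.2
More-specific entries that do NOT match:
  175.120.220.144/28 (175.120.220.144 - 175.120.220.159) does not contain 175.120.220.179
  175.120.222.128/26 (175.120.222.128 - 175.120.222.191) does not contain 175.120.220.179
  175.120.220.192/26 (175.120.220.192 - 175.120.220.255) does not contain 175.120.220.179
  175.120.220.0/25 (175.120.220.0 - 175.120.220.127) does not contain 175.120.220.179
  175.112.220.128/25 (175.112.220.128 - 175.112.220.255) does not contain 175.120.220.179
  175.120.216.0/22 (175.120.216.0 - 175.120.219.255) does not contain 175.120.220.179
Longest matching prefix is /20 -> next hop 12.215.84.2.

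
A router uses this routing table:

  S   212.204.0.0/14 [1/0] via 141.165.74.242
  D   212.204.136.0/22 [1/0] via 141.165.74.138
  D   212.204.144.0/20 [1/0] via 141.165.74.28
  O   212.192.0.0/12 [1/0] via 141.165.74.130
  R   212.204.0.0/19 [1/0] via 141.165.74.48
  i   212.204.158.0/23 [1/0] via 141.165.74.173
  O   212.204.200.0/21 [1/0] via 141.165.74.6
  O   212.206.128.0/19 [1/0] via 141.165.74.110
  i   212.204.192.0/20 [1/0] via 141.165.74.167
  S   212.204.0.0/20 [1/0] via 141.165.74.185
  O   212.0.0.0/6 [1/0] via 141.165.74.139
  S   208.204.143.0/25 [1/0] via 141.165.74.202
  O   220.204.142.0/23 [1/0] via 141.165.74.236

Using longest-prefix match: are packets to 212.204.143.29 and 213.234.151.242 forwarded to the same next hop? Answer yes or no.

212.204.143.29: longest match 212.204.0.0/14 -> 141.165.74.242
213.234.151.242: longest match 212.0.0.0/6 -> 141.165.74.139

no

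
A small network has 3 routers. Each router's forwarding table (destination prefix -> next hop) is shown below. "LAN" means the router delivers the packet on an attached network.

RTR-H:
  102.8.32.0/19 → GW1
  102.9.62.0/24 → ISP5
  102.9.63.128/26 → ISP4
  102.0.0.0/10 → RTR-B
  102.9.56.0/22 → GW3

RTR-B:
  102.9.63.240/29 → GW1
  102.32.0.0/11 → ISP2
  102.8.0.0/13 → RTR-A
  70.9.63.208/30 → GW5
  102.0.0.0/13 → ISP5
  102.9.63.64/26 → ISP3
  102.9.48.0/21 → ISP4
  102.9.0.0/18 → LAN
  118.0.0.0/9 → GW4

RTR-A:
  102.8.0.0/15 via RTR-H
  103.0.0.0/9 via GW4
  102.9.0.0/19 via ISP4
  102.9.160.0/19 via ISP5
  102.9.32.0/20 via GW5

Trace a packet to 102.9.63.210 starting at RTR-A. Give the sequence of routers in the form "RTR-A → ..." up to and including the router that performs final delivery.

At RTR-A: longest match for 102.9.63.210 is 102.8.0.0/15 -> RTR-H
At RTR-H: longest match for 102.9.63.210 is 102.0.0.0/10 -> RTR-B
At RTR-B: longest match for 102.9.63.210 is 102.9.0.0/18 -> LAN

RTR-A → RTR-H → RTR-B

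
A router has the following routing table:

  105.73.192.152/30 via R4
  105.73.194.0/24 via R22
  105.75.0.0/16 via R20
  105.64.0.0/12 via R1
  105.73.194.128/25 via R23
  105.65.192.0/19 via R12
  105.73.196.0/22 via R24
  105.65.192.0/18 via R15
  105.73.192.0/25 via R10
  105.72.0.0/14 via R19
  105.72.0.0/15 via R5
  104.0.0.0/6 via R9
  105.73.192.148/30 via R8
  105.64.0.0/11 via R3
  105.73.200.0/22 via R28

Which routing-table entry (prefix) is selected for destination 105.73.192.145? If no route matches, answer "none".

105.72.0.0/15

Entries matching 105.73.192.145:
  104.0.0.0/6 (104.0.0.0 - 107.255.255.255)
  105.64.0.0/11 (105.64.0.0 - 105.95.255.255)
  105.64.0.0/12 (105.64.0.0 - 105.79.255.255)
  105.72.0.0/14 (105.72.0.0 - 105.75.255.255)
  105.72.0.0/15 (105.72.0.0 - 105.73.255.255)
Most specific is 105.72.0.0/15.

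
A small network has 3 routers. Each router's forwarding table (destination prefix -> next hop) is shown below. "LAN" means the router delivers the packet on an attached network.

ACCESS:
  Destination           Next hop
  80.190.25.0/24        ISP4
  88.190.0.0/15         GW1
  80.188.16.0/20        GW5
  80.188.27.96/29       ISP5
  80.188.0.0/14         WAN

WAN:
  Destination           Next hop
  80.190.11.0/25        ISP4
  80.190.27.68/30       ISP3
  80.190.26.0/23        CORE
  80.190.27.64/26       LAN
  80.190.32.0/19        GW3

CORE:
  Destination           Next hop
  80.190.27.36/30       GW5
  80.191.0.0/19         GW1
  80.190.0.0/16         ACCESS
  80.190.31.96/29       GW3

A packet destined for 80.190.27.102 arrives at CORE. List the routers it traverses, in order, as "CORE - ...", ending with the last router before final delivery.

At CORE: longest match for 80.190.27.102 is 80.190.0.0/16 -> ACCESS
At ACCESS: longest match for 80.190.27.102 is 80.188.0.0/14 -> WAN
At WAN: longest match for 80.190.27.102 is 80.190.27.64/26 -> LAN

CORE - ACCESS - WAN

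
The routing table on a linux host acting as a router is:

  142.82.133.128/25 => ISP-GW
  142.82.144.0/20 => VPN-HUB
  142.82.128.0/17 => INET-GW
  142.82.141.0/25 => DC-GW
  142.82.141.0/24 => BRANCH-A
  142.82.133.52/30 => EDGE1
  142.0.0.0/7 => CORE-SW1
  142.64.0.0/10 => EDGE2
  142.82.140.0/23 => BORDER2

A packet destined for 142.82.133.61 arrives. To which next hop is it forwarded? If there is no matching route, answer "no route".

INET-GW

Routes whose prefix contains 142.82.133.61:
  142.0.0.0/7 (142.0.0.0 - 143.255.255.255) -> CORE-SW1
  142.64.0.0/10 (142.64.0.0 - 142.127.255.255) -> EDGE2
  142.82.128.0/17 (142.82.128.0 - 142.82.255.255) -> INET-GW
More-specific entries that do NOT match:
  142.82.133.52/30 (142.82.133.52 - 142.82.133.55) does not contain 142.82.133.61
  142.82.133.128/25 (142.82.133.128 - 142.82.133.255) does not contain 142.82.133.61
  142.82.141.0/25 (142.82.141.0 - 142.82.141.127) does not contain 142.82.133.61
  142.82.141.0/24 (142.82.141.0 - 142.82.141.255) does not contain 142.82.133.61
  142.82.140.0/23 (142.82.140.0 - 142.82.141.255) does not contain 142.82.133.61
  142.82.144.0/20 (142.82.144.0 - 142.82.159.255) does not contain 142.82.133.61
Longest matching prefix is /17 -> next hop INET-GW.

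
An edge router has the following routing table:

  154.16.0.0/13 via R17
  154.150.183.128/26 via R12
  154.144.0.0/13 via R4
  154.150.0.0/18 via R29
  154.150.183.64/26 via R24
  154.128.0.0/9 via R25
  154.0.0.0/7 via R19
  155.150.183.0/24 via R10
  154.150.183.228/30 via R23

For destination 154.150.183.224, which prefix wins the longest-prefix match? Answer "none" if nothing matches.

Entries matching 154.150.183.224:
  154.0.0.0/7 (154.0.0.0 - 155.255.255.255)
  154.128.0.0/9 (154.128.0.0 - 154.255.255.255)
  154.144.0.0/13 (154.144.0.0 - 154.151.255.255)
Most specific is 154.144.0.0/13.

154.144.0.0/13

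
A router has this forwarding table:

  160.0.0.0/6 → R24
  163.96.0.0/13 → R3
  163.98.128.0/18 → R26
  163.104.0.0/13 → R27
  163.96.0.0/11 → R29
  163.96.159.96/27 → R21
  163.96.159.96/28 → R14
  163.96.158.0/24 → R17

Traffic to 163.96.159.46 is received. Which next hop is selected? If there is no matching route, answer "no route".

R3

Routes whose prefix contains 163.96.159.46:
  160.0.0.0/6 (160.0.0.0 - 163.255.255.255) -> R24
  163.96.0.0/11 (163.96.0.0 - 163.127.255.255) -> R29
  163.96.0.0/13 (163.96.0.0 - 163.103.255.255) -> R3
More-specific entries that do NOT match:
  163.96.159.96/28 (163.96.159.96 - 163.96.159.111) does not contain 163.96.159.46
  163.96.159.96/27 (163.96.159.96 - 163.96.159.127) does not contain 163.96.159.46
  163.96.158.0/24 (163.96.158.0 - 163.96.158.255) does not contain 163.96.159.46
  163.98.128.0/18 (163.98.128.0 - 163.98.191.255) does not contain 163.96.159.46
Longest matching prefix is /13 -> next hop R3.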